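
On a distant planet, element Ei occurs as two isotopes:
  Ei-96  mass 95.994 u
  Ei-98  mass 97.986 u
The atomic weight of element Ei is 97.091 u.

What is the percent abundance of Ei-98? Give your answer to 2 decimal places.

55.07%

With x = fraction of Ei-96 (so Ei-98 is 1 − x):
95.994·x + 97.986·(1 − x) = 97.091
(95.994 − 97.986)·x = 97.091 − 97.986
x = -0.895 / -1.992 = 0.44930 → 44.93% Ei-96, 55.07% Ei-98.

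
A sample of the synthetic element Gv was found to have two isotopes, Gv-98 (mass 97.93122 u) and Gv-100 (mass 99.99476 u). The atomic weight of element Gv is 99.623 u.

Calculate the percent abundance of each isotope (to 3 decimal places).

Gv-98: 18.016%, Gv-100: 81.984%

With x = fraction of Gv-98 (so Gv-100 is 1 − x):
97.93122·x + 99.99476·(1 − x) = 99.623
(97.93122 − 99.99476)·x = 99.623 − 99.99476
x = -0.37176 / -2.06354 = 0.18016 → 18.016% Gv-98, 81.984% Gv-100.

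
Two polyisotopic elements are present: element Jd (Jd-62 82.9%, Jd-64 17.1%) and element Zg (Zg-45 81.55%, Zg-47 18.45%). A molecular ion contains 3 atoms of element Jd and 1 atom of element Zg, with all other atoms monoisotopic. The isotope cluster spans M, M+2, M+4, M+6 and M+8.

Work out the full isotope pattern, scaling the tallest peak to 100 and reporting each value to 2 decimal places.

Element Jd pattern (n=3): 0.56972279 : 0.35255463 : 0.07272237 : 0.00500021
Element Zg pattern (n=1): 0.8155 : 0.1845
Convolve the two distributions (both contribute in 2-u steps):
  M: 0.56972279×0.8155 = 0.464609
  M+2: 0.56972279×0.1845 + 0.35255463×0.8155 = 0.392622
  M+4: 0.35255463×0.1845 + 0.07272237×0.8155 = 0.124351
  M+6: 0.07272237×0.1845 + 0.00500021×0.8155 = 0.017495
  M+8: 0.00500021×0.1845 = 0.000923
Scale to base peak (0.464609) = 100: 100.00 : 84.51 : 26.76 : 3.77 : 0.20

100.00 : 84.51 : 26.76 : 3.77 : 0.20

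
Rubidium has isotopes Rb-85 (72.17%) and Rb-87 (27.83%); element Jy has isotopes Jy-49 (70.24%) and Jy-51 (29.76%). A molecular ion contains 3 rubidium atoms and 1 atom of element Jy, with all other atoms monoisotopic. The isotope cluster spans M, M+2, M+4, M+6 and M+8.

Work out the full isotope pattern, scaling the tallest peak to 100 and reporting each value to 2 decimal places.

Rubidium pattern (n=3): 0.37589809 : 0.43485841 : 0.16768892 : 0.02155458
Element Jy pattern (n=1): 0.7024 : 0.2976
Convolve the two distributions (both contribute in 2-u steps):
  M: 0.37589809×0.7024 = 0.264031
  M+2: 0.37589809×0.2976 + 0.43485841×0.7024 = 0.417312
  M+4: 0.43485841×0.2976 + 0.16768892×0.7024 = 0.247199
  M+6: 0.16768892×0.2976 + 0.02155458×0.7024 = 0.065044
  M+8: 0.02155458×0.2976 = 0.006415
Scale to base peak (0.417312) = 100: 63.27 : 100.00 : 59.24 : 15.59 : 1.54

63.27 : 100.00 : 59.24 : 15.59 : 1.54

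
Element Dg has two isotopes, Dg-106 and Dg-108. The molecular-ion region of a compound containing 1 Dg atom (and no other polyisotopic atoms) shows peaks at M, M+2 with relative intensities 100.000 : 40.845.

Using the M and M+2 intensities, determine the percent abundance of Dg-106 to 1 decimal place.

71.0%

Let p = fractional abundance of Dg-106. I(M+2)/I(M) = [C(1,1)·p^0·(1−p)] / p^1 = 1·(1−p)/p = 40.845/100.000 = 0.4084
(1−p)/p = 0.4084/1 = 0.4084  ⇒  p = 1/(1 + 0.4084) = 0.7100
Dg-106: 71.0%, Dg-108: 29.0%.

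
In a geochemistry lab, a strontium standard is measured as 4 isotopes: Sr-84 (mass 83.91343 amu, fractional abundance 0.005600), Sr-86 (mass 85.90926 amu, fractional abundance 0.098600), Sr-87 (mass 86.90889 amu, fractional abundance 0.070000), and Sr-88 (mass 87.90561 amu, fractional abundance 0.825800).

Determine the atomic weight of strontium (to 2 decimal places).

Weight each isotope mass by its fractional abundance: 0.005600 × 83.91343 + 0.098600 × 85.90926 + 0.070000 × 86.90889 + 0.825800 × 87.90561
= 0.469915 + 8.470653 + 6.083622 + 72.592453 = 87.616643 amu

87.62 amu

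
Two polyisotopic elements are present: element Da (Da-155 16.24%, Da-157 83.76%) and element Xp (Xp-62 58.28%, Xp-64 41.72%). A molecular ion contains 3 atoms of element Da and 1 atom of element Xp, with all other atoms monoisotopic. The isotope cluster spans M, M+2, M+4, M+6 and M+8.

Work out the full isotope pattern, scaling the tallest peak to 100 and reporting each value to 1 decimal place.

0.5 : 8.3 : 46.8 : 100.0 : 50.5

Element Da pattern (n=3): 0.0042831 : 0.06627198 : 0.34180674 : 0.58763818
Element Xp pattern (n=1): 0.5828 : 0.4172
Convolve the two distributions (both contribute in 2-u steps):
  M: 0.0042831×0.5828 = 0.002496
  M+2: 0.0042831×0.4172 + 0.06627198×0.5828 = 0.040410
  M+4: 0.06627198×0.4172 + 0.34180674×0.5828 = 0.226854
  M+6: 0.34180674×0.4172 + 0.58763818×0.5828 = 0.485077
  M+8: 0.58763818×0.4172 = 0.245163
Scale to base peak (0.485077) = 100: 0.5 : 8.3 : 46.8 : 100.0 : 50.5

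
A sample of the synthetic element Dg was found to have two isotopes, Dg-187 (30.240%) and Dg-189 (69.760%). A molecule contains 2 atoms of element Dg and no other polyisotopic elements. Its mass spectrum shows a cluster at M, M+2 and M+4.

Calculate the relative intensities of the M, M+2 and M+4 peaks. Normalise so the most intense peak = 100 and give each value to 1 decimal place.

18.8 : 86.7 : 100.0

The 2 Dg atoms are independent, so intensities follow the terms of (0.30240 + 0.69760)^2.
P(M) = 0.30240^2 = 0.091446
P(M+2) = 2 × 0.30240^1 × 0.69760^1 = 0.421908
P(M+4) = 0.69760^2 = 0.486646
The M+4 peak is largest (0.486646); scaling to 100 gives 18.8 : 86.7 : 100.0.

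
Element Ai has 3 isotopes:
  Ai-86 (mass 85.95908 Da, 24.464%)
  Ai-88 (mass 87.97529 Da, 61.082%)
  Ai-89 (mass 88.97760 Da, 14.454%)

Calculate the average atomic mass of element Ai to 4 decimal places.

87.6269 Da

Ar = Σ fᵢ·mᵢ = 0.24464 × 85.95908 + 0.61082 × 87.97529 + 0.14454 × 88.97760
= 21.029029 + 53.737067 + 12.860822 = 87.626918 Da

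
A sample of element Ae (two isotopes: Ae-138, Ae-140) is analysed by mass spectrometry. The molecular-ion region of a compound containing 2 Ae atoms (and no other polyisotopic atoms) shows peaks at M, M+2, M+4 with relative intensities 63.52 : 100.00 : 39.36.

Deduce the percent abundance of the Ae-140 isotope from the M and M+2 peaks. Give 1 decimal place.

Write p for the Ae-138 fraction. I(M+2)/I(M) = [C(2,1)·p^1·(1−p)] / p^2 = 2·(1−p)/p = 100.00/63.52 = 1.5743
(1−p)/p = 1.5743/2 = 0.7872  ⇒  p = 1/(1 + 0.7872) = 0.5595
Ae-138: 56.0%, Ae-140: 44.0%.

44.0%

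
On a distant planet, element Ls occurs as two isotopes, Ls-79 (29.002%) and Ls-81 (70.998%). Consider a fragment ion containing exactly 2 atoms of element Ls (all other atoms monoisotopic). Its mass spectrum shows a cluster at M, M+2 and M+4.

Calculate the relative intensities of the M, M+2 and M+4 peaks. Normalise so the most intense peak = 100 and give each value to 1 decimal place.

16.7 : 81.7 : 100.0

The 2 Ls atoms are independent, so intensities follow the terms of (0.29002 + 0.70998)^2.
P(M) = 0.29002^2 = 0.084112
P(M+2) = 2 × 0.29002^1 × 0.70998^1 = 0.411817
P(M+4) = 0.70998^2 = 0.504072
The M+4 peak is largest (0.504072); scaling to 100 gives 16.7 : 81.7 : 100.0.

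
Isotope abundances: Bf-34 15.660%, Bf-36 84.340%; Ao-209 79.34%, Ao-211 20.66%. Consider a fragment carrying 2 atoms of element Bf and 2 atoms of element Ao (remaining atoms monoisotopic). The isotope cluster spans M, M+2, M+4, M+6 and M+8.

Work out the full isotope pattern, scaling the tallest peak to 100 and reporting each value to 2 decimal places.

2.88 : 32.56 : 100.00 : 45.66 : 5.67

Element Bf pattern (n=2): 0.02452356 : 0.26415288 : 0.71132356
Element Ao pattern (n=2): 0.62948356 : 0.32783288 : 0.04268356
Convolve the two distributions (both contribute in 2-u steps):
  M: 0.02452356×0.62948356 = 0.015437
  M+2: 0.02452356×0.32783288 + 0.26415288×0.62948356 = 0.174320
  M+4: 0.02452356×0.04268356 + 0.26415288×0.32783288 + 0.71132356×0.62948356 = 0.535411
  M+6: 0.26415288×0.04268356 + 0.71132356×0.32783288 = 0.244470
  M+8: 0.71132356×0.04268356 = 0.030362
Scale to base peak (0.535411) = 100: 2.88 : 32.56 : 100.00 : 45.66 : 5.67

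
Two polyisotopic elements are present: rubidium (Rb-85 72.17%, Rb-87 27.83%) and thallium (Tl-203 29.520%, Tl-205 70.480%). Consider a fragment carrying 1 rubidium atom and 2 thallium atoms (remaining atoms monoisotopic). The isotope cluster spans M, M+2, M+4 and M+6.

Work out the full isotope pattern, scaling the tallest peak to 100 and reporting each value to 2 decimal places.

Rubidium pattern (n=1): 0.7217 : 0.2783
Thallium pattern (n=2): 0.08714304 : 0.41611392 : 0.49674304
Convolve the two distributions (both contribute in 2-u steps):
  M: 0.7217×0.08714304 = 0.062891
  M+2: 0.7217×0.41611392 + 0.2783×0.08714304 = 0.324561
  M+4: 0.7217×0.49674304 + 0.2783×0.41611392 = 0.474304
  M+6: 0.2783×0.49674304 = 0.138244
Scale to base peak (0.474304) = 100: 13.26 : 68.43 : 100.00 : 29.15

13.26 : 68.43 : 100.00 : 29.15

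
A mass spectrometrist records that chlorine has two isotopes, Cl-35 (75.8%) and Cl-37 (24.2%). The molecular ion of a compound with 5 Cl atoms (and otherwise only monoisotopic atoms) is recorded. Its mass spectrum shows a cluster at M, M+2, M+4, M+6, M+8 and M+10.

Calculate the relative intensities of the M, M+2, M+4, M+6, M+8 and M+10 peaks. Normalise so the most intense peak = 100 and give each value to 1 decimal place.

62.6 : 100.0 : 63.9 : 20.4 : 3.3 : 0.2

The 5 Cl atoms are independent, so intensities follow the terms of (0.758 + 0.242)^5.
P(M) = 0.758^5 = 0.250234
P(M+2) = 5 × 0.758^4 × 0.242^1 = 0.399450
P(M+4) = 10 × 0.758^3 × 0.242^2 = 0.255058
P(M+6) = 10 × 0.758^2 × 0.242^3 = 0.081430
P(M+8) = 5 × 0.758^1 × 0.242^4 = 0.012999
P(M+10) = 0.242^5 = 0.000830
The M+2 peak is largest (0.399450); scaling to 100 gives 62.6 : 100.0 : 63.9 : 20.4 : 3.3 : 0.2.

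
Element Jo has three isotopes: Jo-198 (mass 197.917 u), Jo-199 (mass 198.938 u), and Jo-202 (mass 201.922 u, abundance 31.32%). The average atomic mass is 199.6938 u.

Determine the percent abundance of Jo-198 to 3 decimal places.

The remaining 68.68% is split between Jo-198 (fraction x) and Jo-199 (fraction 0.6868 − x).
Substituting: 197.917x + 198.938(0.6868 − x) = 136.4518296
(197.917 − 198.938)x = -0.1787888  ⇒  x = 0.17511, y = 0.51169
Jo-198: 17.511%, Jo-199: 51.169%.

17.511%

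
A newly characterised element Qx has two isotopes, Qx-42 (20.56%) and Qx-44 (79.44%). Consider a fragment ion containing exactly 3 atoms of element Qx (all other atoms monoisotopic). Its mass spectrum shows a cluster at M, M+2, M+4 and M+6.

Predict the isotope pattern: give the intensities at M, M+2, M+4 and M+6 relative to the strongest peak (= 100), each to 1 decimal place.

1.7 : 20.1 : 77.6 : 100.0

Expanding (0.2056 + 0.7944)^3:
P(M) = 0.2056^3 = 0.008691
P(M+2) = 3 × 0.2056^2 × 0.7944^1 = 0.100741
P(M+4) = 3 × 0.2056^1 × 0.7944^2 = 0.389245
P(M+6) = 0.7944^3 = 0.501323
The M+6 peak is largest (0.501323); scaling to 100 gives 1.7 : 20.1 : 77.6 : 100.0.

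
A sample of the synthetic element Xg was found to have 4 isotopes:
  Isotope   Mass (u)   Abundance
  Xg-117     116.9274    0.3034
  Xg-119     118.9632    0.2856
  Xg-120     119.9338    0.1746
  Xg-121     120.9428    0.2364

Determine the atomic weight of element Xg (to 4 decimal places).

118.9830 u

The abundance-weighted mean is 0.3034 × 116.9274 + 0.2856 × 118.9632 + 0.1746 × 119.9338 + 0.2364 × 120.9428
= 35.47577 + 33.97589 + 20.94044 + 28.59088 = 118.98298 u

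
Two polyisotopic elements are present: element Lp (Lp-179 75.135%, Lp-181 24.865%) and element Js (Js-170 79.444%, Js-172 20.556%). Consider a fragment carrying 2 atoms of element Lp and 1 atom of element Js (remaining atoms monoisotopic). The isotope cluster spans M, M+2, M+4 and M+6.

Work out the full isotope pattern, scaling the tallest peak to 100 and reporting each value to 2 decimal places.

Element Lp pattern (n=2): 0.56452682 : 0.37364635 : 0.06182682
Element Js pattern (n=1): 0.79444 : 0.20556
Convolve the two distributions (both contribute in 2-u steps):
  M: 0.56452682×0.79444 = 0.448483
  M+2: 0.56452682×0.20556 + 0.37364635×0.79444 = 0.412884
  M+4: 0.37364635×0.20556 + 0.06182682×0.79444 = 0.125924
  M+6: 0.06182682×0.20556 = 0.012709
Scale to base peak (0.448483) = 100: 100.00 : 92.06 : 28.08 : 2.83

100.00 : 92.06 : 28.08 : 2.83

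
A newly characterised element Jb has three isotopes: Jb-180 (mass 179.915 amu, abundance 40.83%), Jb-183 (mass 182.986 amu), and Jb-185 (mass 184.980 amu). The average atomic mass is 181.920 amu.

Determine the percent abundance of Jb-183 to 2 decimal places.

The remaining 59.17% is split between Jb-183 (fraction x) and Jb-185 (fraction 0.5917 − x).
Substituting: 182.986x + 184.980(0.5917 − x) = 108.4607055
(182.986 − 184.980)x = -0.9919605  ⇒  x = 0.49747, y = 0.09423
Jb-183: 49.75%, Jb-185: 9.42%.

49.75%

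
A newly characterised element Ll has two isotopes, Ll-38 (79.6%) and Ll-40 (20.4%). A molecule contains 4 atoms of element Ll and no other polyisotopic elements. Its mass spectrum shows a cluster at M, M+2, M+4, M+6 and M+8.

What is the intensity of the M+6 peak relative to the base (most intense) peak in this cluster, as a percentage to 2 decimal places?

(0.796 + 0.204)^4 gives M 0.4015, M+2 0.4116, M+4 0.1582, M+6 0.0270, M+8 0.0017; the largest is M+2.
P(M+2) = C(4,1) × 0.796^3 × 0.204^1 = 4 × 0.50435834 × 0.2040 = 0.411556 (base)
P(M+6) = C(4,3) × 0.796^1 × 0.204^3 = 4 × 0.7960 × 0.00848966 = 0.027031
Relative intensity = 0.027031 / 0.411556 × 100 = 6.57

6.57%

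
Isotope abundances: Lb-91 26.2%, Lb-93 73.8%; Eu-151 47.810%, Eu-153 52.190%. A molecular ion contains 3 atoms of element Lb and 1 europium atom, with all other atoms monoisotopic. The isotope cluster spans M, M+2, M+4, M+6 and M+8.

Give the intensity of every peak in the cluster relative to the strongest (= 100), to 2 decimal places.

Element Lb pattern (n=3): 0.01798473 : 0.15197782 : 0.42809018 : 0.40194727
Europium pattern (n=1): 0.4781 : 0.5219
Convolve the two distributions (both contribute in 2-u steps):
  M: 0.01798473×0.4781 = 0.008598
  M+2: 0.01798473×0.5219 + 0.15197782×0.4781 = 0.082047
  M+4: 0.15197782×0.5219 + 0.42809018×0.4781 = 0.283987
  M+6: 0.42809018×0.5219 + 0.40194727×0.4781 = 0.415591
  M+8: 0.40194727×0.5219 = 0.209776
Scale to base peak (0.415591) = 100: 2.07 : 19.74 : 68.33 : 100.00 : 50.48

2.07 : 19.74 : 68.33 : 100.00 : 50.48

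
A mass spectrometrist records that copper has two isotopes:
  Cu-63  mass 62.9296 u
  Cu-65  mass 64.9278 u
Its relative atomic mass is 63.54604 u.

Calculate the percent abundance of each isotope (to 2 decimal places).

Cu-63: 69.15%, Cu-65: 30.85%

Writing the weighted mean with unknown fraction x of Cu-63:
62.9296·x + 64.9278·(1 − x) = 63.54604
(62.9296 − 64.9278)·x = 63.54604 − 64.9278
x = -1.38176 / -1.9982 = 0.69150 → 69.15% Cu-63, 30.85% Cu-65.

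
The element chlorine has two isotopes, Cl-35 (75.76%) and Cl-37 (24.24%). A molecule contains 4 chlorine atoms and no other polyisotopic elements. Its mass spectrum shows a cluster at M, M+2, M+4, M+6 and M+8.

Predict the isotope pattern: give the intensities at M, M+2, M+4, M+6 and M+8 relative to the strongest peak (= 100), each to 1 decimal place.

78.1 : 100.0 : 48.0 : 10.2 : 0.8

Expanding (0.7576 + 0.2424)^4:
P(M) = 0.7576^4 = 0.329428
P(M+2) = 4 × 0.7576^3 × 0.2424^1 = 0.421612
P(M+4) = 6 × 0.7576^2 × 0.2424^2 = 0.202347
P(M+6) = 4 × 0.7576^1 × 0.2424^3 = 0.043162
P(M+8) = 0.2424^4 = 0.003452
The M+2 peak is largest (0.421612); scaling to 100 gives 78.1 : 100.0 : 48.0 : 10.2 : 0.8.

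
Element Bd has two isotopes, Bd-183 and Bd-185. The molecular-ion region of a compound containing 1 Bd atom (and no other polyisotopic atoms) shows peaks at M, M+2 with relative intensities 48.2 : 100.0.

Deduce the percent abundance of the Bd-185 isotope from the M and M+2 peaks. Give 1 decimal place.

If p is the fraction of Bd that is Bd-183, then I(M+2)/I(M) = [C(1,1)·p^0·(1−p)] / p^1 = 1·(1−p)/p = 100.0/48.2 = 2.0747
(1−p)/p = 2.0747/1 = 2.0747  ⇒  p = 1/(1 + 2.0747) = 0.3252
Bd-183: 32.5%, Bd-185: 67.5%.

67.5%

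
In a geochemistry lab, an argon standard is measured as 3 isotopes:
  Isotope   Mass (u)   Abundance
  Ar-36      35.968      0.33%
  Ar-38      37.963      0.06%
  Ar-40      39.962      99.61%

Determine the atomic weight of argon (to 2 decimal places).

39.95 u

Ar = Σ fᵢ·mᵢ = 0.0033 × 35.968 + 0.0006 × 37.963 + 0.9961 × 39.962
= 0.1187 + 0.0228 + 39.8061 = 39.9476 u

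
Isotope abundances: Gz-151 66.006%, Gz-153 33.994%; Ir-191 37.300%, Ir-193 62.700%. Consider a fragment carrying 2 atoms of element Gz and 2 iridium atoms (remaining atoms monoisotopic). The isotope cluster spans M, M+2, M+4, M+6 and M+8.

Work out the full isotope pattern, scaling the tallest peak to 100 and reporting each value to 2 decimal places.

15.26 : 67.01 : 100.00 : 58.02 : 11.44

Element Gz pattern (n=2): 0.4356792 : 0.44876159 : 0.1155592
Iridium pattern (n=2): 0.139129 : 0.467742 : 0.393129
Convolve the two distributions (both contribute in 2-u steps):
  M: 0.4356792×0.139129 = 0.060616
  M+2: 0.4356792×0.467742 + 0.44876159×0.139129 = 0.266221
  M+4: 0.4356792×0.393129 + 0.44876159×0.467742 + 0.1155592×0.139129 = 0.397260
  M+6: 0.44876159×0.393129 + 0.1155592×0.467742 = 0.230473
  M+8: 0.1155592×0.393129 = 0.045430
Scale to base peak (0.397260) = 100: 15.26 : 67.01 : 100.00 : 58.02 : 11.44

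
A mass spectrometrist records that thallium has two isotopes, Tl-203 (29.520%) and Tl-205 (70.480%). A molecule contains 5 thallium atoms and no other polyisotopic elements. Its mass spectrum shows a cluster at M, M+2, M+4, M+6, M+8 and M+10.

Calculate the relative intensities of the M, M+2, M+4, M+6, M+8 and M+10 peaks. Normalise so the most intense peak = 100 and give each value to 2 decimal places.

Expanding (0.29520 + 0.70480)^5:
P(M) = 0.29520^5 = 0.002242
P(M+2) = 5 × 0.29520^4 × 0.70480^1 = 0.026761
P(M+4) = 10 × 0.29520^3 × 0.70480^2 = 0.127785
P(M+6) = 10 × 0.29520^2 × 0.70480^3 = 0.305092
P(M+8) = 5 × 0.29520^1 × 0.70480^4 = 0.364208
P(M+10) = 0.70480^5 = 0.173912
The M+8 peak is largest (0.364208); scaling to 100 gives 0.62 : 7.35 : 35.09 : 83.77 : 100.00 : 47.75.

0.62 : 7.35 : 35.09 : 83.77 : 100.00 : 47.75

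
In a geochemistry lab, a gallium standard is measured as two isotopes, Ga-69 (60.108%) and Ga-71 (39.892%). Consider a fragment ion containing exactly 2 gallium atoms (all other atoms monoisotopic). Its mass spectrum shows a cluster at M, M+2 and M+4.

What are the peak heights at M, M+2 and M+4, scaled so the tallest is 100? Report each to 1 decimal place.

75.3 : 100.0 : 33.2

Expanding (0.60108 + 0.39892)^2:
P(M) = 0.60108^2 = 0.361297
P(M+2) = 2 × 0.60108^1 × 0.39892^1 = 0.479566
P(M+4) = 0.39892^2 = 0.159137
The M+2 peak is largest (0.479566); scaling to 100 gives 75.3 : 100.0 : 33.2.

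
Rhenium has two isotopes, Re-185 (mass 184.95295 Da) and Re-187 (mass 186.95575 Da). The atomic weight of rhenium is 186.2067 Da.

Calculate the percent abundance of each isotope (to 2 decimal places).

With x = fraction of Re-185 (so Re-187 is 1 − x):
184.95295·x + 186.95575·(1 − x) = 186.2067
(184.95295 − 186.95575)·x = 186.2067 − 186.95575
x = -0.74905 / -2.00280 = 0.37400 → 37.40% Re-185, 62.60% Re-187.

Re-185: 37.40%, Re-187: 62.60%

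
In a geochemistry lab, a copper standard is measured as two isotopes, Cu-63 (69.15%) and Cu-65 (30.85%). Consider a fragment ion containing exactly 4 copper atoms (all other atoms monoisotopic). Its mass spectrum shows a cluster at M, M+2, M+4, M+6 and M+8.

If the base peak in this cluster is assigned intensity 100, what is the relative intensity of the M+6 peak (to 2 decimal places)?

Term probabilities: M 0.2286, M+2 0.4080, M+4 0.2731, M+6 0.0812, M+8 0.0091. Base peak = M+2.
P(M+2) = C(4,1) × 0.6915^3 × 0.3085^1 = 4 × 0.33065611 × 0.3085 = 0.408030 (base)
P(M+6) = C(4,3) × 0.6915^1 × 0.3085^3 = 4 × 0.6915 × 0.02936064 = 0.081212
Relative intensity = 0.081212 / 0.408030 × 100 = 19.90

19.90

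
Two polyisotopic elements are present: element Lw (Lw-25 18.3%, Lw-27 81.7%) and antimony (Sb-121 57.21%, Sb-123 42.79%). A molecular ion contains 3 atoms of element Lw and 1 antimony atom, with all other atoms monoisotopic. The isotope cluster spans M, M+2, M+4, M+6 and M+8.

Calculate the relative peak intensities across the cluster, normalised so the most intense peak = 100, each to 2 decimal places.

Element Lw pattern (n=3): 0.00612849 : 0.08208154 : 0.36645146 : 0.54533851
Antimony pattern (n=1): 0.5721 : 0.4279
Convolve the two distributions (both contribute in 2-u steps):
  M: 0.00612849×0.5721 = 0.003506
  M+2: 0.00612849×0.4279 + 0.08208154×0.5721 = 0.049581
  M+4: 0.08208154×0.4279 + 0.36645146×0.5721 = 0.244770
  M+6: 0.36645146×0.4279 + 0.54533851×0.5721 = 0.468793
  M+8: 0.54533851×0.4279 = 0.233350
Scale to base peak (0.468793) = 100: 0.75 : 10.58 : 52.21 : 100.00 : 49.78

0.75 : 10.58 : 52.21 : 100.00 : 49.78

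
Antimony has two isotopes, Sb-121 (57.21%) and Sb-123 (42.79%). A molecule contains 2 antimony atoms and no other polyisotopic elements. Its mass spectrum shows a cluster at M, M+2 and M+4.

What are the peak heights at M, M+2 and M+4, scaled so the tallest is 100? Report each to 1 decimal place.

66.8 : 100.0 : 37.4

Each Sb atom is independently Sb-121 (p = 0.5721) or Sb-123 (q = 0.4279); the cluster is the binomial expansion (p + q)^2.
P(M) = 0.5721^2 = 0.327298
P(M+2) = 2 × 0.5721^1 × 0.4279^1 = 0.489603
P(M+4) = 0.4279^2 = 0.183098
The M+2 peak is largest (0.489603); scaling to 100 gives 66.8 : 100.0 : 37.4.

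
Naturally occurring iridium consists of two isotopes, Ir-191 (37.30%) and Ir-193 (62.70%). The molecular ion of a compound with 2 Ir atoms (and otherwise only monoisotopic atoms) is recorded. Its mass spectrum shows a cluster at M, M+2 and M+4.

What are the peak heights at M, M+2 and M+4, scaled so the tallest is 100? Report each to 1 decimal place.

The 2 Ir atoms are independent, so intensities follow the terms of (0.3730 + 0.6270)^2.
P(M) = 0.3730^2 = 0.139129
P(M+2) = 2 × 0.3730^1 × 0.6270^1 = 0.467742
P(M+4) = 0.6270^2 = 0.393129
The M+2 peak is largest (0.467742); scaling to 100 gives 29.7 : 100.0 : 84.0.

29.7 : 100.0 : 84.0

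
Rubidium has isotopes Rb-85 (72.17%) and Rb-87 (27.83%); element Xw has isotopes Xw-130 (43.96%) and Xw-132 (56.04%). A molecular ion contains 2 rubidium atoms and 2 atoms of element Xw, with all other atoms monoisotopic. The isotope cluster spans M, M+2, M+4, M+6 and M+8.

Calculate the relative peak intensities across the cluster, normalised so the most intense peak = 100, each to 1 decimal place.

26.7 : 88.8 : 100.0 : 43.6 : 6.5

Rubidium pattern (n=2): 0.52085089 : 0.40169822 : 0.07745089
Element Xw pattern (n=2): 0.19324816 : 0.49270368 : 0.31404816
Convolve the two distributions (both contribute in 2-u steps):
  M: 0.52085089×0.19324816 = 0.100653
  M+2: 0.52085089×0.49270368 + 0.40169822×0.19324816 = 0.334253
  M+4: 0.52085089×0.31404816 + 0.40169822×0.49270368 + 0.07745089×0.19324816 = 0.376458
  M+6: 0.40169822×0.31404816 + 0.07745089×0.49270368 = 0.164313
  M+8: 0.07745089×0.31404816 = 0.024323
Scale to base peak (0.376458) = 100: 26.7 : 88.8 : 100.0 : 43.6 : 6.5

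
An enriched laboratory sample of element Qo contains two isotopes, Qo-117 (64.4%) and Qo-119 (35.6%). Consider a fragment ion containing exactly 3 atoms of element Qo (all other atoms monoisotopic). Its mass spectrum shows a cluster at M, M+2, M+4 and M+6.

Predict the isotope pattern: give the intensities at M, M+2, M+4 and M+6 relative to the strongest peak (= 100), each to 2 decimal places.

Expanding (0.644 + 0.356)^3:
P(M) = 0.644^3 = 0.267090
P(M+2) = 3 × 0.644^2 × 0.356^1 = 0.442938
P(M+4) = 3 × 0.644^1 × 0.356^2 = 0.244854
P(M+6) = 0.356^3 = 0.045118
The M+2 peak is largest (0.442938); scaling to 100 gives 60.30 : 100.00 : 55.28 : 10.19.

60.30 : 100.00 : 55.28 : 10.19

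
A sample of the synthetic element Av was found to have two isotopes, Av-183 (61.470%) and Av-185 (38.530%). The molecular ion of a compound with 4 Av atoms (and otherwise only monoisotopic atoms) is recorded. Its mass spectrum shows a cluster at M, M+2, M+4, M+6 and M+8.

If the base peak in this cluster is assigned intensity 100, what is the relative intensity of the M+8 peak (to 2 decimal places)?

Binomial terms of (0.61470 + 0.38530)^4: M 0.1428, M+2 0.3580, M+4 0.3366, M+6 0.1406, M+8 0.0220 → M+2 is the base peak.
P(M+2) = C(4,1) × 0.61470^3 × 0.38530^1 = 4 × 0.23226814 × 0.3853 = 0.357972 (base)
P(M+8) = C(4,4) × 0.61470^0 × 0.38530^4 = 1 × 1.0000 × 0.02203921 = 0.022039
Relative intensity = 0.022039 / 0.357972 × 100 = 6.16

6.16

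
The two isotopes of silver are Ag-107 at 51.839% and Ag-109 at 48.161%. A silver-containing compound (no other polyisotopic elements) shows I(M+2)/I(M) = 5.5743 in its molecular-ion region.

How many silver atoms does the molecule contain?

The M+2/M ratio from n Ag atoms is n · q/p = n · 0.48161/0.51839.
n = 5.5743 × 0.51839/0.48161 = 6.00 ≈ 6

6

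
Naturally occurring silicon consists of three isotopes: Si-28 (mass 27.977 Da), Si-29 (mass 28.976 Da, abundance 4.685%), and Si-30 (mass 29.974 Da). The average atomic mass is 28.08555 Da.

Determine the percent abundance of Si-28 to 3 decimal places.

92.223%

Let x and y be the fractions of Si-28 and Si-30. Then x + y = 1 − 0.04685 = 0.95315 and 27.977x + 29.974y = 28.08555 − 0.04685×28.976 = 26.7280244.
Substituting: 27.977x + 29.974(0.95315 − x) = 26.7280244
(27.977 − 29.974)x = -1.8416937  ⇒  x = 0.92223, y = 0.03092
Si-28: 92.223%, Si-30: 3.092%.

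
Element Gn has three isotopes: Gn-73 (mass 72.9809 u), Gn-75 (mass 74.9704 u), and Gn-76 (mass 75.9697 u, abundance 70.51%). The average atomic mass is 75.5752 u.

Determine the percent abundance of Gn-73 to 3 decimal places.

The remaining 29.49% is split between Gn-73 (fraction x) and Gn-75 (fraction 0.2949 − x).
Substituting: 72.9809x + 74.9704(0.2949 − x) = 22.00896453
(72.9809 − 74.9704)x = -0.09980643  ⇒  x = 0.05017, y = 0.24473
Gn-73: 5.017%, Gn-75: 24.473%.

5.017%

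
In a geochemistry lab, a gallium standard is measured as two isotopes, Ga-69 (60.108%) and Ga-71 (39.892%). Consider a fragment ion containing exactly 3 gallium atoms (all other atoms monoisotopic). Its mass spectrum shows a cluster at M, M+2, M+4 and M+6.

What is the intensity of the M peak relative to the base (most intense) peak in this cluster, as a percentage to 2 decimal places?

Binomial terms of (0.60108 + 0.39892)^3: M 0.2172, M+2 0.4324, M+4 0.2870, M+6 0.0635 → M+2 is the base peak.
P(M+2) = C(3,1) × 0.60108^2 × 0.39892^1 = 3 × 0.36129717 × 0.39892 = 0.432386 (base)
P(M) = C(3,0) × 0.60108^3 × 0.39892^0 = 1 × 0.2171685 × 1.0000 = 0.217169
Relative intensity = 0.217169 / 0.432386 × 100 = 50.23

50.23%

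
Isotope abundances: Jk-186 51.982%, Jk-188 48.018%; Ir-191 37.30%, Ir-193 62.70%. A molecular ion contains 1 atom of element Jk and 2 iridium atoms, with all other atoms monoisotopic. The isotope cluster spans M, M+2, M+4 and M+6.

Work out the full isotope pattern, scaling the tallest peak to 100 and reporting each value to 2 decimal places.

Element Jk pattern (n=1): 0.51982 : 0.48018
Iridium pattern (n=2): 0.139129 : 0.467742 : 0.393129
Convolve the two distributions (both contribute in 2-u steps):
  M: 0.51982×0.139129 = 0.072322
  M+2: 0.51982×0.467742 + 0.48018×0.139129 = 0.309949
  M+4: 0.51982×0.393129 + 0.48018×0.467742 = 0.428957
  M+6: 0.48018×0.393129 = 0.188773
Scale to base peak (0.428957) = 100: 16.86 : 72.26 : 100.00 : 44.01

16.86 : 72.26 : 100.00 : 44.01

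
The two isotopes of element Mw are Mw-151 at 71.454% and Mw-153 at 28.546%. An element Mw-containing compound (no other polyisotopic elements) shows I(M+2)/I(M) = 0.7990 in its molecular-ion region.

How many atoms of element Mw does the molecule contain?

The M+2/M ratio from n Mw atoms is n · q/p = n · 0.28546/0.71454.
n = 0.7990 × 0.71454/0.28546 = 2.00 ≈ 2

2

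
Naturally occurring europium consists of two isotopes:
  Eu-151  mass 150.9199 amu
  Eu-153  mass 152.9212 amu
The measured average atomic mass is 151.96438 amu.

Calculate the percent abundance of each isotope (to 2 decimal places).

Let x be the fractional abundance of Eu-151; then Eu-153 has abundance 1 − x.
150.9199·x + 152.9212·(1 − x) = 151.96438
(150.9199 − 152.9212)·x = 151.96438 − 152.9212
x = -0.95682 / -2.0013 = 0.47810 → 47.81% Eu-151, 52.19% Eu-153.

Eu-151: 47.81%, Eu-153: 52.19%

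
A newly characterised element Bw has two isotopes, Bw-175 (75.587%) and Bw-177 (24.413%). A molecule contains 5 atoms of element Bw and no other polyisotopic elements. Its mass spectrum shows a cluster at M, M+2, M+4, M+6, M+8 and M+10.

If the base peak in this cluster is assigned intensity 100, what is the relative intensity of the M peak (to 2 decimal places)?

61.92

Binomial terms of (0.75587 + 0.24413)^5: M 0.2467, M+2 0.3985, M+4 0.2574, M+6 0.0831, M+8 0.0134, M+10 0.0009 → M+2 is the base peak.
P(M+2) = C(5,1) × 0.75587^4 × 0.24413^1 = 5 × 0.32642878 × 0.24413 = 0.398455 (base)
P(M) = C(5,0) × 0.75587^5 × 0.24413^0 = 1 × 0.24673772 × 1.0000 = 0.246738
Relative intensity = 0.246738 / 0.398455 × 100 = 61.92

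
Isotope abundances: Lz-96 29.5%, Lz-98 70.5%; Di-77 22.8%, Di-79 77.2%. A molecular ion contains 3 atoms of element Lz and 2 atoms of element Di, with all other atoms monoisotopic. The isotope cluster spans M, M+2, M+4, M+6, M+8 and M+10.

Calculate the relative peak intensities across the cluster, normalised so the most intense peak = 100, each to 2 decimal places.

Element Lz pattern (n=3): 0.02567237 : 0.18405787 : 0.43986713 : 0.35040263
Element Di pattern (n=2): 0.051984 : 0.352032 : 0.595984
Convolve the two distributions (both contribute in 2-u steps):
  M: 0.02567237×0.051984 = 0.001335
  M+2: 0.02567237×0.352032 + 0.18405787×0.051984 = 0.018606
  M+4: 0.02567237×0.595984 + 0.18405787×0.352032 + 0.43986713×0.051984 = 0.102961
  M+6: 0.18405787×0.595984 + 0.43986713×0.352032 + 0.35040263×0.051984 = 0.282758
  M+8: 0.43986713×0.595984 + 0.35040263×0.352032 = 0.385507
  M+10: 0.35040263×0.595984 = 0.208834
Scale to base peak (0.385507) = 100: 0.35 : 4.83 : 26.71 : 73.35 : 100.00 : 54.17

0.35 : 4.83 : 26.71 : 73.35 : 100.00 : 54.17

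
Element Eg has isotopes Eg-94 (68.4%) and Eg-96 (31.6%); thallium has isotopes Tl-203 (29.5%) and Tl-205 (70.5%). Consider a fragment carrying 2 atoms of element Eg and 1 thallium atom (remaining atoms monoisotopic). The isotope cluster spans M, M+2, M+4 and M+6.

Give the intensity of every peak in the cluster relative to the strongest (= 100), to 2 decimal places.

Element Eg pattern (n=2): 0.467856 : 0.432288 : 0.099856
Thallium pattern (n=1): 0.2950 : 0.7050
Convolve the two distributions (both contribute in 2-u steps):
  M: 0.467856×0.2950 = 0.138018
  M+2: 0.467856×0.7050 + 0.432288×0.2950 = 0.457363
  M+4: 0.432288×0.7050 + 0.099856×0.2950 = 0.334221
  M+6: 0.099856×0.7050 = 0.070398
Scale to base peak (0.457363) = 100: 30.18 : 100.00 : 73.08 : 15.39

30.18 : 100.00 : 73.08 : 15.39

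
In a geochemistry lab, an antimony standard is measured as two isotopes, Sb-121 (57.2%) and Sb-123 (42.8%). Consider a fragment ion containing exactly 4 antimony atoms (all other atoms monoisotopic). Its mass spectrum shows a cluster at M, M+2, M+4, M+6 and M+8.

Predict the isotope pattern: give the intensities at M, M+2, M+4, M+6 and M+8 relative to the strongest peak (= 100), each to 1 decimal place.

Each Sb atom is independently Sb-121 (p = 0.572) or Sb-123 (q = 0.428); the cluster is the binomial expansion (p + q)^4.
P(M) = 0.572^4 = 0.107049
P(M+2) = 4 × 0.572^3 × 0.428^1 = 0.320400
P(M+4) = 6 × 0.572^2 × 0.428^2 = 0.359609
P(M+6) = 4 × 0.572^1 × 0.428^3 = 0.179385
P(M+8) = 0.428^4 = 0.033556
The M+4 peak is largest (0.359609); scaling to 100 gives 29.8 : 89.1 : 100.0 : 49.9 : 9.3.

29.8 : 89.1 : 100.0 : 49.9 : 9.3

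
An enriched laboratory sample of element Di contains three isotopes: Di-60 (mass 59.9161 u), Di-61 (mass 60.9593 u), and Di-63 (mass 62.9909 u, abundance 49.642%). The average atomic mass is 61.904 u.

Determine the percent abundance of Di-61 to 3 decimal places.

44.240%

The remaining 50.358% is split between Di-60 (fraction x) and Di-61 (fraction 0.50358 − x).
Substituting: 59.9161x + 60.9593(0.50358 − x) = 30.634057422
(59.9161 − 60.9593)x = -0.063826872  ⇒  x = 0.06118, y = 0.44240
Di-60: 6.118%, Di-61: 44.240%.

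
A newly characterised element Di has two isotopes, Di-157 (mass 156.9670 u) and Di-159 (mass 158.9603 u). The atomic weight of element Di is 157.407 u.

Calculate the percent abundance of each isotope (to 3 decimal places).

With x = fraction of Di-157 (so Di-159 is 1 − x):
156.9670·x + 158.9603·(1 − x) = 157.407
(156.9670 − 158.9603)·x = 157.407 − 158.9603
x = -1.5533 / -1.9933 = 0.77926 → 77.926% Di-157, 22.074% Di-159.

Di-157: 77.926%, Di-159: 22.074%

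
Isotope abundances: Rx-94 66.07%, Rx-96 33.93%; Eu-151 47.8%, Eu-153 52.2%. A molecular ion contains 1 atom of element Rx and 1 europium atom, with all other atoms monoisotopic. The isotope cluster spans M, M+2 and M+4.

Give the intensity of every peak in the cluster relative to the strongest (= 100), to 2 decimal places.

Element Rx pattern (n=1): 0.6607 : 0.3393
Europium pattern (n=1): 0.4780 : 0.5220
Convolve the two distributions (both contribute in 2-u steps):
  M: 0.6607×0.4780 = 0.315815
  M+2: 0.6607×0.5220 + 0.3393×0.4780 = 0.507071
  M+4: 0.3393×0.5220 = 0.177115
Scale to base peak (0.507071) = 100: 62.28 : 100.00 : 34.93

62.28 : 100.00 : 34.93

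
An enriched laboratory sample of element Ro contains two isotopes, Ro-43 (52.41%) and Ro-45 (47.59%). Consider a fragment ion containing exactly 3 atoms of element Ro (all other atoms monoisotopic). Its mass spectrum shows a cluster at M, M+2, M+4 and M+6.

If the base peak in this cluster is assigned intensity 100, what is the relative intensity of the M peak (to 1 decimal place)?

36.7

Binomial terms of (0.5241 + 0.4759)^3: M 0.1440, M+2 0.3922, M+4 0.3561, M+6 0.1078 → M+2 is the base peak.
P(M+2) = C(3,1) × 0.5241^2 × 0.4759^1 = 3 × 0.27468081 × 0.4759 = 0.392162 (base)
P(M) = C(3,0) × 0.5241^3 × 0.4759^0 = 1 × 0.14396021 × 1.0000 = 0.143960
Relative intensity = 0.143960 / 0.392162 × 100 = 36.7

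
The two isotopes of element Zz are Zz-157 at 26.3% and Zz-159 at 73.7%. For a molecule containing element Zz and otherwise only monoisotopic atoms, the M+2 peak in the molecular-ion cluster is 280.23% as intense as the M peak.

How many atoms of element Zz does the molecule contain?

For n independent Zz atoms, I(M+2)/I(M) = n · (abundance Zz-159) / (abundance Zz-157) = n · 0.737/0.263.
n = 2.8023 × 0.263/0.737 = 1.00 ≈ 1

1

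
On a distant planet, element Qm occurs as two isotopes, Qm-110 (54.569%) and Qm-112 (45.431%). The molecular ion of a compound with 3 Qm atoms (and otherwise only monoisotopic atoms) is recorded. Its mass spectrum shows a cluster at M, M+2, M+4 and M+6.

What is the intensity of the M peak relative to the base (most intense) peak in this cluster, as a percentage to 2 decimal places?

(0.54569 + 0.45431)^3 gives M 0.1625, M+2 0.4058, M+4 0.3379, M+6 0.0938; the largest is M+2.
P(M+2) = C(3,1) × 0.54569^2 × 0.45431^1 = 3 × 0.29777758 × 0.45431 = 0.405850 (base)
P(M) = C(3,0) × 0.54569^3 × 0.45431^0 = 1 × 0.16249425 × 1.0000 = 0.162494
Relative intensity = 0.162494 / 0.405850 × 100 = 40.04

40.04%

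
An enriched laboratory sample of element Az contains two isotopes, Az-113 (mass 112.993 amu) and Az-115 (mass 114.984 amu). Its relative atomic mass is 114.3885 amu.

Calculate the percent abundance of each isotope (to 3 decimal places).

With x = fraction of Az-113 (so Az-115 is 1 − x):
112.993·x + 114.984·(1 − x) = 114.3885
(112.993 − 114.984)·x = 114.3885 − 114.984
x = -0.5955 / -1.991 = 0.29910 → 29.910% Az-113, 70.090% Az-115.

Az-113: 29.910%, Az-115: 70.090%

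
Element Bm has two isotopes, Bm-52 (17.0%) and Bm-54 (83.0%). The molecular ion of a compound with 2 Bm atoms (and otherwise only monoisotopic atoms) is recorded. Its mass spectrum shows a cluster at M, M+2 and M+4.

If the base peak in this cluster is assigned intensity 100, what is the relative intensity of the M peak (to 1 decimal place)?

4.2

Binomial terms of (0.170 + 0.830)^2: M 0.0289, M+2 0.2822, M+4 0.6889 → M+4 is the base peak.
P(M+4) = C(2,2) × 0.170^0 × 0.830^2 = 1 × 1.0000 × 0.6889 = 0.688900 (base)
P(M) = C(2,0) × 0.170^2 × 0.830^0 = 1 × 0.0289 × 1.0000 = 0.028900
Relative intensity = 0.028900 / 0.688900 × 100 = 4.2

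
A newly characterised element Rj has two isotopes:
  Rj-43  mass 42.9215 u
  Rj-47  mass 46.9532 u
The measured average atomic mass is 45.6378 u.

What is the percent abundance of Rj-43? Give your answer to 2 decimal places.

32.63%

Writing the weighted mean with unknown fraction x of Rj-43:
42.9215·x + 46.9532·(1 − x) = 45.6378
(42.9215 − 46.9532)·x = 45.6378 − 46.9532
x = -1.3154 / -4.0317 = 0.32626 → 32.63% Rj-43, 67.37% Rj-47.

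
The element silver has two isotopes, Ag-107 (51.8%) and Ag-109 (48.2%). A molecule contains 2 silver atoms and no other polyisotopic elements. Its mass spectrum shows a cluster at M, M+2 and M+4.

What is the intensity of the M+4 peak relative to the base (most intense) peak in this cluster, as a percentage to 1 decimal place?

Term probabilities: M 0.2683, M+2 0.4994, M+4 0.2323. Base peak = M+2.
P(M+2) = C(2,1) × 0.518^1 × 0.482^1 = 2 × 0.5180 × 0.4820 = 0.499352 (base)
P(M+4) = C(2,2) × 0.518^0 × 0.482^2 = 1 × 1.0000 × 0.232324 = 0.232324
Relative intensity = 0.232324 / 0.499352 × 100 = 46.5

46.5%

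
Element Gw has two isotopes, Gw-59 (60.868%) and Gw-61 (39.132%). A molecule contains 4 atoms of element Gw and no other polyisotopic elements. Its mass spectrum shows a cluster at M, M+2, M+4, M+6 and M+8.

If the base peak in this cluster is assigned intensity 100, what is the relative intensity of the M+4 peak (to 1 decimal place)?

Term probabilities: M 0.1373, M+2 0.3530, M+4 0.3404, M+6 0.1459, M+8 0.0234. Base peak = M+2.
P(M+2) = C(4,1) × 0.60868^3 × 0.39132^1 = 4 × 0.22551067 × 0.39132 = 0.352987 (base)
P(M+4) = C(4,2) × 0.60868^2 × 0.39132^2 = 6 × 0.37049134 × 0.15313134 = 0.340403
Relative intensity = 0.340403 / 0.352987 × 100 = 96.4

96.4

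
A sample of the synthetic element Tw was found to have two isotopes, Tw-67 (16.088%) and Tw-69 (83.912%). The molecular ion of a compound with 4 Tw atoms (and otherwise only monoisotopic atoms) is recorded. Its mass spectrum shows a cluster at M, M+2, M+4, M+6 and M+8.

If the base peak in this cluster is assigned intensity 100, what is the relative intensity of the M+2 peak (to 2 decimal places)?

(0.16088 + 0.83912)^4 gives M 0.0007, M+2 0.0140, M+4 0.1093, M+6 0.3802, M+8 0.4958; the largest is M+8.
P(M+8) = C(4,4) × 0.16088^0 × 0.83912^4 = 1 × 1.0000 × 0.49578832 = 0.495788 (base)
P(M+2) = C(4,1) × 0.16088^3 × 0.83912^1 = 4 × 0.00416396 × 0.83912 = 0.013976
Relative intensity = 0.013976 / 0.495788 × 100 = 2.82

2.82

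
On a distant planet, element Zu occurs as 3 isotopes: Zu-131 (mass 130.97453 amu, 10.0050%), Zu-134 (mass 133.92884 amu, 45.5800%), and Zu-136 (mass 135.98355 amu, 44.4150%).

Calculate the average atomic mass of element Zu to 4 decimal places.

134.5459 amu

Weight each isotope mass by its fractional abundance: 0.100050 × 130.97453 + 0.455800 × 133.92884 + 0.444150 × 135.98355
= 13.104002 + 61.044765 + 60.397094 = 134.545861 amu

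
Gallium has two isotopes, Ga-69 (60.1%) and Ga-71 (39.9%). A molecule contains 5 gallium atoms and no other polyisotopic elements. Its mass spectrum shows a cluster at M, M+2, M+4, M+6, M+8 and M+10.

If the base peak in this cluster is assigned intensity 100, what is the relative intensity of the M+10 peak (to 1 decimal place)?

2.9

Binomial terms of (0.601 + 0.399)^5: M 0.0784, M+2 0.2603, M+4 0.3456, M+6 0.2294, M+8 0.0762, M+10 0.0101 → M+4 is the base peak.
P(M+4) = C(5,2) × 0.601^3 × 0.399^2 = 10 × 0.2170818 × 0.159201 = 0.345596 (base)
P(M+10) = C(5,5) × 0.601^0 × 0.399^5 = 1 × 1.0000 × 0.01011264 = 0.010113
Relative intensity = 0.010113 / 0.345596 × 100 = 2.9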